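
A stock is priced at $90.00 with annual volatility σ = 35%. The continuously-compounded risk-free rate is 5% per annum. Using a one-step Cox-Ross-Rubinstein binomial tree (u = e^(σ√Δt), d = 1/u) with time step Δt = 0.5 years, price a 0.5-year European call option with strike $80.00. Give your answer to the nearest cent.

$16.82

CRR parameters: u = e^(σ√Δt) = e^(0.35·√0.5) = 1.2808, d = 1/u = 0.7808
Per-period rate: rΔt = 0.05·0.5 = 0.025, so R = e^0.025 = 1.0253
Risk-neutral probability p = (e^0.025 − 0.7808)/(1.2808 − 0.7808) = 0.2446/0.5000 = 0.4891
Terminal stock prices: S_u = 115.3, S_d = 70.27
Terminal payoffs (S − K): max(35.27, 0) = 35.27, max(-9.732, 0) = 0
Node 0 (S = 90): V_0 = e^(−0.025)·[0.4891·35.2723 + 0.5109·0.0000] = 16.8246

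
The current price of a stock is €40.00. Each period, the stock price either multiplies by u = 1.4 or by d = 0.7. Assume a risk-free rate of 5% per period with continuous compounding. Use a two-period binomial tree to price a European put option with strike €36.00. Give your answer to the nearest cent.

Risk-neutral probability p = (e^0.05 − 0.7)/(1.4 − 0.7) = 0.3513/0.7000 = 0.5018
Terminal stock prices: S_uu = 78.4, S_ud = 39.2, S_dd = 19.6
Terminal payoffs (K − S): max(-42.4, 0) = 0, max(-3.2, 0) = 0, max(16.4, 0) = 16.4
Node u (S = 56): V_u = e^(−0.05)·[0.5018·0.0000 + 0.4982·0.0000] = 0.0000
Node d (S = 28): V_d = e^(−0.05)·[0.5018·0.0000 + 0.4982·16.4000] = 7.7718
Node 0 (S = 40): V_0 = e^(−0.05)·[0.5018·0.0000 + 0.4982·7.7718] = 3.6829

€3.68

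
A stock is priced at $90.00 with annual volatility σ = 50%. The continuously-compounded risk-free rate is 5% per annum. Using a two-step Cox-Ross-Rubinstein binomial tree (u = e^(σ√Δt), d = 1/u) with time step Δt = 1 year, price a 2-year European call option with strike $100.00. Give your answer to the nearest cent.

CRR parameters: u = e^(σ√Δt) = e^(0.5·√1) = 1.6487, d = 1/u = 0.6065
Per-period rate: rΔt = 0.05·1 = 0.05, so R = e^0.05 = 1.0513
Risk-neutral probability p = (e^0.05 − 0.6065)/(1.6487 − 0.6065) = 0.4447/1.0422 = 0.4267
Terminal stock prices: S_uu = 244.6, S_ud = 90, S_dd = 33.11
Terminal payoffs (S − K): max(144.6, 0) = 144.6, max(-10, 0) = 0, max(-66.89, 0) = 0
Node u (S = 148.4): V_u = e^(−0.05)·[0.4267·144.6454 + 0.5733·0.0000] = 58.7150
Node d (S = 54.59): V_d = e^(−0.05)·[0.4267·0.0000 + 0.5733·0.0000] = 0.0000
Node 0 (S = 90): V_0 = e^(−0.05)·[0.4267·58.7150 + 0.5733·0.0000] = 23.8338

$23.83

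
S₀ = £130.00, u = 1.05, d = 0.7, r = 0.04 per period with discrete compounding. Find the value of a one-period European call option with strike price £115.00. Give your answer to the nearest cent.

Risk-neutral probability p = (1 + 0.04 − 0.7)/(1.05 − 0.7) = 0.3400/0.3500 = 0.9714
Terminal stock prices: S_u = 136.5, S_d = 91
Terminal payoffs (S − K): max(21.5, 0) = 21.5, max(-24, 0) = 0
Node 0 (S = 130): V_0 = 1/1.04·[0.9714·21.5000 + 0.0286·0.0000] = 20.0824

£20.08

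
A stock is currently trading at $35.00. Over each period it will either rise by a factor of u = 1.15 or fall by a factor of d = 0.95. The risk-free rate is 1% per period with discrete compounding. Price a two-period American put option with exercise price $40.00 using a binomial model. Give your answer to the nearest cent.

Risk-neutral probability p = (1 + 0.01 − 0.95)/(1.15 − 0.95) = 0.0600/0.2000 = 0.3000
Terminal stock prices: S_uu = 46.29, S_ud = 38.24, S_dd = 31.59
Terminal payoffs (K − S): max(-6.287, 0) = 0, max(1.763, 0) = 1.763, max(8.413, 0) = 8.413
Node u (S = 40.25): continuation = 1/1.01·[0.3000·0.0000 + 0.7000·1.7625] = 1.2215; exercise value = 0.0000 ≤ continuation, so V_u = 1.2215
Node d (S = 33.25): continuation = 1/1.01·[0.3000·1.7625 + 0.7000·8.4125] = 6.3540; exercise value = 6.7500 > continuation, so V_d = 6.7500 (exercise)
Node 0 (S = 35): continuation = 1/1.01·[0.3000·1.2215 + 0.7000·6.7500] = 5.0410; exercise value = 5.0000 ≤ continuation, so V_0 = 5.0410

$5.04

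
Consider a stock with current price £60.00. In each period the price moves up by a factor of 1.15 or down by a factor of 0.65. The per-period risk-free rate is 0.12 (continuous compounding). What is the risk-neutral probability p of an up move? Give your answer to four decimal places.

p = 0.9550

Risk-neutral probability p = (e^0.12 − 0.65)/(1.15 − 0.65) = 0.4775/0.5000 = 0.9550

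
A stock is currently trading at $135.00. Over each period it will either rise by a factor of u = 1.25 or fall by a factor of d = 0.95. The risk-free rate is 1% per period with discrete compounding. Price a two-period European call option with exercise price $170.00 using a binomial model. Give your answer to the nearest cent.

$1.61

Risk-neutral probability p = (1 + 0.01 − 0.95)/(1.25 − 0.95) = 0.0600/0.3000 = 0.2000
Terminal stock prices: S_uu = 210.9, S_ud = 160.3, S_dd = 121.8
Terminal payoffs (S − K): max(40.94, 0) = 40.94, max(-9.688, 0) = 0, max(-48.16, 0) = 0
Node u (S = 168.8): V_u = 1/1.01·[0.2000·40.9375 + 0.8000·0.0000] = 8.1064
Node d (S = 128.2): V_d = 1/1.01·[0.2000·0.0000 + 0.8000·0.0000] = 0.0000
Node 0 (S = 135): V_0 = 1/1.01·[0.2000·8.1064 + 0.8000·0.0000] = 1.6052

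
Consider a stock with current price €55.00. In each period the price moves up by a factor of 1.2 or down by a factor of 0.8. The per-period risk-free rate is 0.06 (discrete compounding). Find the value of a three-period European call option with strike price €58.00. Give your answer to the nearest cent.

€10.54

Risk-neutral probability p = (1 + 0.06 − 0.8)/(1.2 − 0.8) = 0.2600/0.4000 = 0.6500
Terminal stock prices: S_uuu = 95.04, S_uud = 63.36, S_udd = 42.24, S_ddd = 28.16
Terminal payoffs (S − K): max(37.04, 0) = 37.04, max(5.36, 0) = 5.36, max(-15.76, 0) = 0, max(-29.84, 0) = 0
Node uu (S = 79.2): V_uu = 1/1.06·[0.6500·37.0400 + 0.3500·5.3600] = 24.4830
Node ud (S = 52.8): V_ud = 1/1.06·[0.6500·5.3600 + 0.3500·0.0000] = 3.2868
Node dd (S = 35.2): V_dd = 1/1.06·[0.6500·0.0000 + 0.3500·0.0000] = 0.0000
Node u (S = 66): V_u = 1/1.06·[0.6500·24.4830 + 0.3500·3.2868] = 16.0984
Node d (S = 44): V_d = 1/1.06·[0.6500·3.2868 + 0.3500·0.0000] = 2.0155
Node 0 (S = 55): V_0 = 1/1.06·[0.6500·16.0984 + 0.3500·2.0155] = 10.5372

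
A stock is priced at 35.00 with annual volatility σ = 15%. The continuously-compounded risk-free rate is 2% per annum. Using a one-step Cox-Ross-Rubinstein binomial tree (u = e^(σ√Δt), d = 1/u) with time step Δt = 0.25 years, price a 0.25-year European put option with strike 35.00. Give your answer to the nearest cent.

1.22

CRR parameters: u = e^(σ√Δt) = e^(0.15·√0.25) = 1.0779, d = 1/u = 0.9277
Per-period rate: rΔt = 0.02·0.25 = 0.005, so R = e^0.005 = 1.0050
Risk-neutral probability p = (e^0.005 − 0.9277)/(1.0779 − 0.9277) = 0.0773/0.1501 = 0.5146
Terminal stock prices: S_u = 37.73, S_d = 32.47
Terminal payoffs (K − S): max(-2.726, 0) = 0, max(2.529, 0) = 2.529
Node 0 (S = 35): V_0 = e^(−0.005)·[0.5146·0.0000 + 0.4854·2.5290] = 1.2213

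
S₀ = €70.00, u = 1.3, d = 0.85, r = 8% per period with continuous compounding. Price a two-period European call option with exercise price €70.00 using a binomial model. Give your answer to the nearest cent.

€14.19

Risk-neutral probability p = (e^0.08 − 0.85)/(1.3 − 0.85) = 0.2333/0.4500 = 0.5184
Terminal stock prices: S_uu = 118.3, S_ud = 77.35, S_dd = 50.57
Terminal payoffs (S − K): max(48.3, 0) = 48.3, max(7.35, 0) = 7.35, max(-19.43, 0) = 0
Node u (S = 91): V_u = e^(−0.08)·[0.5184·48.3000 + 0.4816·7.3500] = 26.3819
Node d (S = 59.5): V_d = e^(−0.08)·[0.5184·7.3500 + 0.4816·0.0000] = 3.5174
Node 0 (S = 70): V_0 = e^(−0.08)·[0.5184·26.3819 + 0.4816·3.5174] = 14.1889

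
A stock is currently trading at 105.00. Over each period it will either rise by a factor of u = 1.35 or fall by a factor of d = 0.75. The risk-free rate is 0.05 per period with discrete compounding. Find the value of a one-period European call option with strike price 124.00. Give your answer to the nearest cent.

8.45

Risk-neutral probability p = (1 + 0.05 − 0.75)/(1.35 − 0.75) = 0.3000/0.6000 = 0.5000
Terminal stock prices: S_u = 141.8, S_d = 78.75
Terminal payoffs (S − K): max(17.75, 0) = 17.75, max(-45.25, 0) = 0
Node 0 (S = 105): V_0 = 1/1.05·[0.5000·17.7500 + 0.5000·0.0000] = 8.4524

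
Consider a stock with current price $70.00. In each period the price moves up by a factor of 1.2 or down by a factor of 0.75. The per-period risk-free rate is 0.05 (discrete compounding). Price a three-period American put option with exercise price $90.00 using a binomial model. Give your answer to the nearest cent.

Risk-neutral probability p = (1 + 0.05 − 0.75)/(1.2 − 0.75) = 0.3000/0.4500 = 0.6667
Terminal stock prices: S_uuu = 121, S_uud = 75.6, S_udd = 47.25, S_ddd = 29.53
Terminal payoffs (K − S): max(-30.96, 0) = 0, max(14.4, 0) = 14.4, max(42.75, 0) = 42.75, max(60.47, 0) = 60.47
Node uu (S = 100.8): continuation = 1/1.05·[0.6667·0.0000 + 0.3333·14.4000] = 4.5714; exercise value = 0.0000 ≤ continuation, so V_uu = 4.5714
Node ud (S = 63): continuation = 1/1.05·[0.6667·14.4000 + 0.3333·42.7500] = 22.7143; exercise value = 27.0000 > continuation, so V_ud = 27.0000 (exercise)
Node dd (S = 39.38): continuation = 1/1.05·[0.6667·42.7500 + 0.3333·60.4688] = 46.3393; exercise value = 50.6250 > continuation, so V_dd = 50.6250 (exercise)
Node u (S = 84): continuation = 1/1.05·[0.6667·4.5714 + 0.3333·27.0000] = 11.4739; exercise value = 6.0000 ≤ continuation, so V_u = 11.4739
Node d (S = 52.5): continuation = 1/1.05·[0.6667·27.0000 + 0.3333·50.6250] = 33.2143; exercise value = 37.5000 > continuation, so V_d = 37.5000 (exercise)
Node 0 (S = 70): continuation = 1/1.05·[0.6667·11.4739 + 0.3333·37.5000] = 19.1898; exercise value = 20.0000 > continuation, so V_0 = 20.0000 (exercise)

$20.00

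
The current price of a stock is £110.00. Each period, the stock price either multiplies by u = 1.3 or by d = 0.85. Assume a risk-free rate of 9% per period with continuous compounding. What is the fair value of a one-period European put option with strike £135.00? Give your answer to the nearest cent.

£17.35

Risk-neutral probability p = (e^0.09 − 0.85)/(1.3 − 0.85) = 0.2442/0.4500 = 0.5426
Terminal stock prices: S_u = 143, S_d = 93.5
Terminal payoffs (K − S): max(-8, 0) = 0, max(41.5, 0) = 41.5
Node 0 (S = 110): V_0 = e^(−0.09)·[0.5426·0.0000 + 0.4574·41.5000] = 17.3480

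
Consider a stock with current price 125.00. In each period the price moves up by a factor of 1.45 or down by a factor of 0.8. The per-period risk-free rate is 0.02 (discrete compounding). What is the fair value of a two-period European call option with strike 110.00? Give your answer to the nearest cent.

31.89

Risk-neutral probability p = (1 + 0.02 − 0.8)/(1.45 − 0.8) = 0.2200/0.6500 = 0.3385
Terminal stock prices: S_uu = 262.8, S_ud = 145, S_dd = 80
Terminal payoffs (S − K): max(152.8, 0) = 152.8, max(35, 0) = 35, max(-30, 0) = 0
Node u (S = 181.2): V_u = 1/1.02·[0.3385·152.8125 + 0.6615·35.0000] = 73.4069
Node d (S = 100): V_d = 1/1.02·[0.3385·35.0000 + 0.6615·0.0000] = 11.6139
Node 0 (S = 125): V_0 = 1/1.02·[0.3385·73.4069 + 0.6615·11.6139] = 31.8906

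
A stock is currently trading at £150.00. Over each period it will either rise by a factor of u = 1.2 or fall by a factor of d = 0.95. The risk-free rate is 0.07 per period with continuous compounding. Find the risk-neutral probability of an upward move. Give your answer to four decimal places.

p = 0.4900

Risk-neutral probability p = (e^0.07 − 0.95)/(1.2 − 0.95) = 0.1225/0.2500 = 0.4900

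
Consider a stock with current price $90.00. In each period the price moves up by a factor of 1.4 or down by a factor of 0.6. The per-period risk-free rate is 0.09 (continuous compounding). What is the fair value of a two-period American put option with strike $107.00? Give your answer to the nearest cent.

Risk-neutral probability p = (e^0.09 − 0.6)/(1.4 − 0.6) = 0.4942/0.8000 = 0.6177
Terminal stock prices: S_uu = 176.4, S_ud = 75.6, S_dd = 32.4
Terminal payoffs (K − S): max(-69.4, 0) = 0, max(31.4, 0) = 31.4, max(74.6, 0) = 74.6
Node u (S = 126): continuation = e^(−0.09)·[0.6177·0.0000 + 0.3823·31.4000] = 10.9705; exercise value = 0.0000 ≤ continuation, so V_u = 10.9705
Node d (S = 54): continuation = e^(−0.09)·[0.6177·31.4000 + 0.3823·74.6000] = 43.7906; exercise value = 53.0000 > continuation, so V_d = 53.0000 (exercise)
Node 0 (S = 90): continuation = e^(−0.09)·[0.6177·10.9705 + 0.3823·53.0000] = 24.7105; exercise value = 17.0000 ≤ continuation, so V_0 = 24.7105

$24.71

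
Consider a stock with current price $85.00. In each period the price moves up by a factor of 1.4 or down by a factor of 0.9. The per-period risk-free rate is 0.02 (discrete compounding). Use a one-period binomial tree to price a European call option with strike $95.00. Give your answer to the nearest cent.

Risk-neutral probability p = (1 + 0.02 − 0.9)/(1.4 − 0.9) = 0.1200/0.5000 = 0.2400
Terminal stock prices: S_u = 119, S_d = 76.5
Terminal payoffs (S − K): max(24, 0) = 24, max(-18.5, 0) = 0
Node 0 (S = 85): V_0 = 1/1.02·[0.2400·24.0000 + 0.7600·0.0000] = 5.6471

$5.65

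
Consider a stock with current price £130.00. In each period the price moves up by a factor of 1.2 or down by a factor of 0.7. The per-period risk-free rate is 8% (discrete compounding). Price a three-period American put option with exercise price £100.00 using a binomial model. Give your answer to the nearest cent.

£3.43

Risk-neutral probability p = (1 + 0.08 − 0.7)/(1.2 − 0.7) = 0.3800/0.5000 = 0.7600
Terminal stock prices: S_uuu = 224.6, S_uud = 131, S_udd = 76.44, S_ddd = 44.59
Terminal payoffs (K − S): max(-124.6, 0) = 0, max(-31.04, 0) = 0, max(23.56, 0) = 23.56, max(55.41, 0) = 55.41
Node uu (S = 187.2): continuation = 1/1.08·[0.7600·0.0000 + 0.2400·0.0000] = 0.0000; exercise value = 0.0000 ≤ continuation, so V_uu = 0.0000
Node ud (S = 109.2): continuation = 1/1.08·[0.7600·0.0000 + 0.2400·23.5600] = 5.2356; exercise value = 0.0000 ≤ continuation, so V_ud = 5.2356
Node dd (S = 63.7): continuation = 1/1.08·[0.7600·23.5600 + 0.2400·55.4100] = 28.8926; exercise value = 36.3000 > continuation, so V_dd = 36.3000 (exercise)
Node u (S = 156): continuation = 1/1.08·[0.7600·0.0000 + 0.2400·5.2356] = 1.1635; exercise value = 0.0000 ≤ continuation, so V_u = 1.1635
Node d (S = 91): continuation = 1/1.08·[0.7600·5.2356 + 0.2400·36.3000] = 11.7509; exercise value = 9.0000 ≤ continuation, so V_d = 11.7509
Node 0 (S = 130): continuation = 1/1.08·[0.7600·1.1635 + 0.2400·11.7509] = 3.4301; exercise value = 0.0000 ≤ continuation, so V_0 = 3.4301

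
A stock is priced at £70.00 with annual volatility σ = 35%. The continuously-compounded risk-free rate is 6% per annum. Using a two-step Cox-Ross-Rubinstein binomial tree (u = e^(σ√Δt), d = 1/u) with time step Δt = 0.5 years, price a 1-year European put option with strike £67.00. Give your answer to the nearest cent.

CRR parameters: u = e^(σ√Δt) = e^(0.35·√0.5) = 1.2808, d = 1/u = 0.7808
Per-period rate: rΔt = 0.06·0.5 = 0.03, so R = e^0.03 = 1.0305
Risk-neutral probability p = (e^0.03 − 0.7808)/(1.2808 − 0.7808) = 0.2497/0.5000 = 0.4993
Terminal stock prices: S_uu = 114.8, S_ud = 70, S_dd = 42.67
Terminal payoffs (K − S): max(-47.83, 0) = 0, max(-3, 0) = 0, max(24.33, 0) = 24.33
Node u (S = 89.66): V_u = e^(−0.03)·[0.4993·0.0000 + 0.5007·0.0000] = 0.0000
Node d (S = 54.65): V_d = e^(−0.03)·[0.4993·0.0000 + 0.5007·24.3290] = 11.8204
Node 0 (S = 70): V_0 = e^(−0.03)·[0.4993·0.0000 + 0.5007·11.8204] = 5.7430

£5.74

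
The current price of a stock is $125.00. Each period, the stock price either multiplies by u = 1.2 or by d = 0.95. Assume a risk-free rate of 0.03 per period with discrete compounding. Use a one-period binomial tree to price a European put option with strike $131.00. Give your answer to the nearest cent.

$8.09

Risk-neutral probability p = (1 + 0.03 − 0.95)/(1.2 − 0.95) = 0.0800/0.2500 = 0.3200
Terminal stock prices: S_u = 150, S_d = 118.8
Terminal payoffs (K − S): max(-19, 0) = 0, max(12.25, 0) = 12.25
Node 0 (S = 125): V_0 = 1/1.03·[0.3200·0.0000 + 0.6800·12.2500] = 8.0874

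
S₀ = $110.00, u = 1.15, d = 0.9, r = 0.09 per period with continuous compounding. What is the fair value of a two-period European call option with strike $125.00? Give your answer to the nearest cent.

Risk-neutral probability p = (e^0.09 − 0.9)/(1.15 − 0.9) = 0.1942/0.2500 = 0.7767
Terminal stock prices: S_uu = 145.5, S_ud = 113.8, S_dd = 89.1
Terminal payoffs (S − K): max(20.47, 0) = 20.47, max(-11.15, 0) = 0, max(-35.9, 0) = 0
Node u (S = 126.5): V_u = e^(−0.09)·[0.7767·20.4750 + 0.2233·0.0000] = 14.5341
Node d (S = 99): V_d = e^(−0.09)·[0.7767·0.0000 + 0.2233·0.0000] = 0.0000
Node 0 (S = 110): V_0 = e^(−0.09)·[0.7767·14.5341 + 0.2233·0.0000] = 10.3170

$10.32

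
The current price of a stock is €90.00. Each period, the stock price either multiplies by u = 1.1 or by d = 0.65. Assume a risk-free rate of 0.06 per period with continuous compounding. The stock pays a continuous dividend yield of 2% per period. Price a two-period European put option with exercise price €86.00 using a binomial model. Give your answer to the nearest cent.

€5.12

Per-period risk-free factor R = e^0.06 = 1.0618; dividend-adjusted growth = e^(0.06−0.02) = 1.0408.
Risk-neutral probability p = (1.0408 − 0.65)/(1.1 − 0.65) = 0.3908/0.4500 = 0.8685
Terminal stock prices: S_uu = 108.9, S_ud = 64.35, S_dd = 38.03
Terminal payoffs (K − S): max(-22.9, 0) = 0, max(21.65, 0) = 21.65, max(47.97, 0) = 47.97
Node u (S = 99): V_u = e^(−0.06)·[0.8685·0.0000 + 0.1315·21.6500] = 2.6818
Node d (S = 58.5): V_d = e^(−0.06)·[0.8685·21.6500 + 0.1315·47.9750] = 23.6501
Node 0 (S = 90): V_0 = e^(−0.06)·[0.8685·2.6818 + 0.1315·23.6501] = 5.1230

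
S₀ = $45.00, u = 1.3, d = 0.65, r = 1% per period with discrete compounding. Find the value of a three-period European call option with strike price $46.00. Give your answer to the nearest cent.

Risk-neutral probability p = (1 + 0.01 − 0.65)/(1.3 − 0.65) = 0.3600/0.6500 = 0.5538
Terminal stock prices: S_uuu = 98.87, S_uud = 49.43, S_udd = 24.72, S_ddd = 12.36
Terminal payoffs (S − K): max(52.87, 0) = 52.87, max(3.433, 0) = 3.433, max(-21.28, 0) = 0, max(-33.64, 0) = 0
Node uu (S = 76.05): V_uu = 1/1.01·[0.5538·52.8650 + 0.4462·3.4325] = 30.5054
Node ud (S = 38.02): V_ud = 1/1.01·[0.5538·3.4325 + 0.4462·0.0000] = 1.8823
Node dd (S = 19.01): V_dd = 1/1.01·[0.5538·0.0000 + 0.4462·0.0000] = 0.0000
Node u (S = 58.5): V_u = 1/1.01·[0.5538·30.5054 + 0.4462·1.8823] = 17.5595
Node d (S = 29.25): V_d = 1/1.01·[0.5538·1.8823 + 0.4462·0.0000] = 1.0322
Node 0 (S = 45): V_0 = 1/1.01·[0.5538·17.5595 + 0.4462·1.0322] = 10.0849

$10.08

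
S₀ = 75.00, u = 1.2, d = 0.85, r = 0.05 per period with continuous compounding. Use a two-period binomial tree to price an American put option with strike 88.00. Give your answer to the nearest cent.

Risk-neutral probability p = (e^0.05 − 0.85)/(1.2 − 0.85) = 0.2013/0.3500 = 0.5751
Terminal stock prices: S_uu = 108, S_ud = 76.5, S_dd = 54.19
Terminal payoffs (K − S): max(-20, 0) = 0, max(11.5, 0) = 11.5, max(33.81, 0) = 33.81
Node u (S = 90): continuation = e^(−0.05)·[0.5751·0.0000 + 0.4249·11.5000] = 4.6485; exercise value = 0.0000 ≤ continuation, so V_u = 4.6485
Node d (S = 63.75): continuation = e^(−0.05)·[0.5751·11.5000 + 0.4249·33.8125] = 19.9582; exercise value = 24.2500 > continuation, so V_d = 24.2500 (exercise)
Node 0 (S = 75): continuation = e^(−0.05)·[0.5751·4.6485 + 0.4249·24.2500] = 12.3450; exercise value = 13.0000 > continuation, so V_0 = 13.0000 (exercise)

13.00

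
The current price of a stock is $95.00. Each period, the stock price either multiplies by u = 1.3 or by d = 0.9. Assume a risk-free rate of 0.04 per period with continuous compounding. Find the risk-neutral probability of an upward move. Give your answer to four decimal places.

p = 0.3520

Risk-neutral probability p = (e^0.04 − 0.9)/(1.3 − 0.9) = 0.1408/0.4000 = 0.3520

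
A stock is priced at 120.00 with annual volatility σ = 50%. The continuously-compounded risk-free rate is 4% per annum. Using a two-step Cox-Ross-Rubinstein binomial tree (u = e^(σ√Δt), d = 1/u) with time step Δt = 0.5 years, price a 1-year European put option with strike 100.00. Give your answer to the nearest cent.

CRR parameters: u = e^(σ√Δt) = e^(0.5·√0.5) = 1.4241, d = 1/u = 0.7022
Per-period rate: rΔt = 0.04·0.5 = 0.02, so R = e^0.02 = 1.0202
Risk-neutral probability p = (e^0.02 − 0.7022)/(1.4241 − 0.7022) = 0.3180/0.7219 = 0.4405
Terminal stock prices: S_uu = 243.4, S_ud = 120, S_dd = 59.17
Terminal payoffs (K − S): max(-143.4, 0) = 0, max(-20, 0) = 0, max(40.83, 0) = 40.83
Node u (S = 170.9): V_u = e^(−0.02)·[0.4405·0.0000 + 0.5595·0.0000] = 0.0000
Node d (S = 84.26): V_d = e^(−0.02)·[0.4405·0.0000 + 0.5595·40.8318] = 22.3929
Node 0 (S = 120): V_0 = e^(−0.02)·[0.4405·0.0000 + 0.5595·22.3929] = 12.2806

12.28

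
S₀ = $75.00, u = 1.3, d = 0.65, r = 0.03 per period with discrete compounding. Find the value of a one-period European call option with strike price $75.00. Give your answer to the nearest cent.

$12.77

Risk-neutral probability p = (1 + 0.03 − 0.65)/(1.3 − 0.65) = 0.3800/0.6500 = 0.5846
Terminal stock prices: S_u = 97.5, S_d = 48.75
Terminal payoffs (S − K): max(22.5, 0) = 22.5, max(-26.25, 0) = 0
Node 0 (S = 75): V_0 = 1/1.03·[0.5846·22.5000 + 0.4154·0.0000] = 12.7707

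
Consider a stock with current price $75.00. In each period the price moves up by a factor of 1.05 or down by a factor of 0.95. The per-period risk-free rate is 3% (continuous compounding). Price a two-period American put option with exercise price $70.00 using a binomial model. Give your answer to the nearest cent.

$0.08

Risk-neutral probability p = (e^0.03 − 0.95)/(1.05 − 0.95) = 0.0805/0.1000 = 0.8045
Terminal stock prices: S_uu = 82.69, S_ud = 74.81, S_dd = 67.69
Terminal payoffs (K − S): max(-12.69, 0) = 0, max(-4.812, 0) = 0, max(2.312, 0) = 2.312
Node u (S = 78.75): continuation = e^(−0.03)·[0.8045·0.0000 + 0.1955·0.0000] = 0.0000; exercise value = 0.0000 ≤ continuation, so V_u = 0.0000
Node d (S = 71.25): continuation = e^(−0.03)·[0.8045·0.0000 + 0.1955·2.3125] = 0.4386; exercise value = 0.0000 ≤ continuation, so V_d = 0.4386
Node 0 (S = 75): continuation = e^(−0.03)·[0.8045·0.0000 + 0.1955·0.4386] = 0.0832; exercise value = 0.0000 ≤ continuation, so V_0 = 0.0832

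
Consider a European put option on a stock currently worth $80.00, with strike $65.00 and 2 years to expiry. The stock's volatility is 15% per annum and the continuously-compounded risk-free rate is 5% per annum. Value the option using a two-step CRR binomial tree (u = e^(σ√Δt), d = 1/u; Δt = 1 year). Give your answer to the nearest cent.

CRR parameters: u = e^(σ√Δt) = e^(0.15·√1) = 1.1618, d = 1/u = 0.8607
Per-period rate: rΔt = 0.05·1 = 0.05, so R = e^0.05 = 1.0513
Risk-neutral probability p = (e^0.05 − 0.8607)/(1.1618 − 0.8607) = 0.1906/0.3011 = 0.6328
Terminal stock prices: S_uu = 108, S_ud = 80, S_dd = 59.27
Terminal payoffs (K − S): max(-42.99, 0) = 0, max(-15, 0) = 0, max(5.735, 0) = 5.735
Node u (S = 92.95): V_u = e^(−0.05)·[0.6328·0.0000 + 0.3672·0.0000] = 0.0000
Node d (S = 68.86): V_d = e^(−0.05)·[0.6328·0.0000 + 0.3672·5.7345] = 2.0028
Node 0 (S = 80): V_0 = e^(−0.05)·[0.6328·0.0000 + 0.3672·2.0028] = 0.6995

$0.70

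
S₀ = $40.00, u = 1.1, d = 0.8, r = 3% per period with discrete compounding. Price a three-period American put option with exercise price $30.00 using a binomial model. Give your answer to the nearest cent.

Risk-neutral probability p = (1 + 0.03 − 0.8)/(1.1 − 0.8) = 0.2300/0.3000 = 0.7667
Terminal stock prices: S_uuu = 53.24, S_uud = 38.72, S_udd = 28.16, S_ddd = 20.48
Terminal payoffs (K − S): max(-23.24, 0) = 0, max(-8.72, 0) = 0, max(1.84, 0) = 1.84, max(9.52, 0) = 9.52
Node uu (S = 48.4): continuation = 1/1.03·[0.7667·0.0000 + 0.2333·0.0000] = 0.0000; exercise value = 0.0000 ≤ continuation, so V_uu = 0.0000
Node ud (S = 35.2): continuation = 1/1.03·[0.7667·0.0000 + 0.2333·1.8400] = 0.4168; exercise value = 0.0000 ≤ continuation, so V_ud = 0.4168
Node dd (S = 25.6): continuation = 1/1.03·[0.7667·1.8400 + 0.2333·9.5200] = 3.5262; exercise value = 4.4000 > continuation, so V_dd = 4.4000 (exercise)
Node u (S = 44): continuation = 1/1.03·[0.7667·0.0000 + 0.2333·0.4168] = 0.0944; exercise value = 0.0000 ≤ continuation, so V_u = 0.0944
Node d (S = 32): continuation = 1/1.03·[0.7667·0.4168 + 0.2333·4.4000] = 1.3070; exercise value = 0.0000 ≤ continuation, so V_d = 1.3070
Node 0 (S = 40): continuation = 1/1.03·[0.7667·0.0944 + 0.2333·1.3070] = 0.3664; exercise value = 0.0000 ≤ continuation, so V_0 = 0.3664

$0.37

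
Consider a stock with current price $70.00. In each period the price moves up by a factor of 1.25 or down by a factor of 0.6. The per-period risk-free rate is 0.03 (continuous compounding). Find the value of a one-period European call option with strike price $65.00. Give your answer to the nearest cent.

Risk-neutral probability p = (e^0.03 − 0.6)/(1.25 − 0.6) = 0.4305/0.6500 = 0.6622
Terminal stock prices: S_u = 87.5, S_d = 42
Terminal payoffs (S − K): max(22.5, 0) = 22.5, max(-23, 0) = 0
Node 0 (S = 70): V_0 = e^(−0.03)·[0.6622·22.5000 + 0.3378·0.0000] = 14.4600

$14.46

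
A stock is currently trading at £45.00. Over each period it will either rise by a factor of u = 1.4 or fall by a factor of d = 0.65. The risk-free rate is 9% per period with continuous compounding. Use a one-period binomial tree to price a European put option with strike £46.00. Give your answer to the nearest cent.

Risk-neutral probability p = (e^0.09 − 0.65)/(1.4 − 0.65) = 0.4442/0.7500 = 0.5922
Terminal stock prices: S_u = 63, S_d = 29.25
Terminal payoffs (K − S): max(-17, 0) = 0, max(16.75, 0) = 16.75
Node 0 (S = 45): V_0 = e^(−0.09)·[0.5922·0.0000 + 0.4078·16.7500] = 6.2422

£6.24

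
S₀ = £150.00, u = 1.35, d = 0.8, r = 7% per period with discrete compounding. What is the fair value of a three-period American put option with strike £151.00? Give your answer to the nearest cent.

£16.97

Risk-neutral probability p = (1 + 0.07 − 0.8)/(1.35 − 0.8) = 0.2700/0.5500 = 0.4909
Terminal stock prices: S_uuu = 369.1, S_uud = 218.7, S_udd = 129.6, S_ddd = 76.8
Terminal payoffs (K − S): max(-218.1, 0) = 0, max(-67.7, 0) = 0, max(21.4, 0) = 21.4, max(74.2, 0) = 74.2
Node uu (S = 273.4): continuation = 1/1.07·[0.4909·0.0000 + 0.5091·0.0000] = 0.0000; exercise value = 0.0000 ≤ continuation, so V_uu = 0.0000
Node ud (S = 162): continuation = 1/1.07·[0.4909·0.0000 + 0.5091·21.4000] = 10.1818; exercise value = 0.0000 ≤ continuation, so V_ud = 10.1818
Node dd (S = 96): continuation = 1/1.07·[0.4909·21.4000 + 0.5091·74.2000] = 45.1215; exercise value = 55.0000 > continuation, so V_dd = 55.0000 (exercise)
Node u (S = 202.5): continuation = 1/1.07·[0.4909·0.0000 + 0.5091·10.1818] = 4.8444; exercise value = 0.0000 ≤ continuation, so V_u = 4.8444
Node d (S = 120): continuation = 1/1.07·[0.4909·10.1818 + 0.5091·55.0000] = 30.8396; exercise value = 31.0000 > continuation, so V_d = 31.0000 (exercise)
Node 0 (S = 150): continuation = 1/1.07·[0.4909·4.8444 + 0.5091·31.0000] = 16.9719; exercise value = 1.0000 ≤ continuation, so V_0 = 16.9719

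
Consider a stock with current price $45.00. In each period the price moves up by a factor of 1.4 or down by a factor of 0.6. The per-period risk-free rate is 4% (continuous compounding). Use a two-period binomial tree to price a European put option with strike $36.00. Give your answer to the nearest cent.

$3.68

Risk-neutral probability p = (e^0.04 − 0.6)/(1.4 − 0.6) = 0.4408/0.8000 = 0.5510
Terminal stock prices: S_uu = 88.2, S_ud = 37.8, S_dd = 16.2
Terminal payoffs (K − S): max(-52.2, 0) = 0, max(-1.8, 0) = 0, max(19.8, 0) = 19.8
Node u (S = 63): V_u = e^(−0.04)·[0.5510·0.0000 + 0.4490·0.0000] = 0.0000
Node d (S = 27): V_d = e^(−0.04)·[0.5510·0.0000 + 0.4490·19.8000] = 8.5414
Node 0 (S = 45): V_0 = e^(−0.04)·[0.5510·0.0000 + 0.4490·8.5414] = 3.6846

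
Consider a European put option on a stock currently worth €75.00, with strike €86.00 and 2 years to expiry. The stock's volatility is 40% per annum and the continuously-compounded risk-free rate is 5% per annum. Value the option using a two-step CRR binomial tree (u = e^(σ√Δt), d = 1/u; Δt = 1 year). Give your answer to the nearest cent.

CRR parameters: u = e^(σ√Δt) = e^(0.4·√1) = 1.4918, d = 1/u = 0.6703
Per-period rate: rΔt = 0.05·1 = 0.05, so R = e^0.05 = 1.0513
Risk-neutral probability p = (e^0.05 − 0.6703)/(1.4918 − 0.6703) = 0.3810/0.8215 = 0.4637
Terminal stock prices: S_uu = 166.9, S_ud = 75, S_dd = 33.7
Terminal payoffs (K − S): max(-80.92, 0) = 0, max(11, 0) = 11, max(52.3, 0) = 52.3
Node u (S = 111.9): V_u = e^(−0.05)·[0.4637·0.0000 + 0.5363·11.0000] = 5.6113
Node d (S = 50.27): V_d = e^(−0.05)·[0.4637·11.0000 + 0.5363·52.3003] = 31.5317
Node 0 (S = 75): V_0 = e^(−0.05)·[0.4637·5.6113 + 0.5363·31.5317] = 18.5602

€18.56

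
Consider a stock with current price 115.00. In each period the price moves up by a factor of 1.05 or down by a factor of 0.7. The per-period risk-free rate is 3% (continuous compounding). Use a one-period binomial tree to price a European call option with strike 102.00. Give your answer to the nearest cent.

Risk-neutral probability p = (e^0.03 − 0.7)/(1.05 − 0.7) = 0.3305/0.3500 = 0.9442
Terminal stock prices: S_u = 120.8, S_d = 80.5
Terminal payoffs (S − K): max(18.75, 0) = 18.75, max(-21.5, 0) = 0
Node 0 (S = 115): V_0 = e^(−0.03)·[0.9442·18.7500 + 0.0558·0.0000] = 17.1797

17.18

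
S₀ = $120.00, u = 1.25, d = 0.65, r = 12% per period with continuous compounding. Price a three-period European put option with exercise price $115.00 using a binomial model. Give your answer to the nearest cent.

$4.07

Risk-neutral probability p = (e^0.12 − 0.65)/(1.25 − 0.65) = 0.4775/0.6000 = 0.7958
Terminal stock prices: S_uuu = 234.4, S_uud = 121.9, S_udd = 63.38, S_ddd = 32.95
Terminal payoffs (K − S): max(-119.4, 0) = 0, max(-6.875, 0) = 0, max(51.62, 0) = 51.62, max(82.05, 0) = 82.05
Node uu (S = 187.5): V_uu = e^(−0.12)·[0.7958·0.0000 + 0.2042·0.0000] = 0.0000
Node ud (S = 97.5): V_ud = e^(−0.12)·[0.7958·0.0000 + 0.2042·51.6250] = 9.3485
Node dd (S = 50.7): V_dd = e^(−0.12)·[0.7958·51.6250 + 0.2042·82.0450] = 51.2959
Node u (S = 150): V_u = e^(−0.12)·[0.7958·0.0000 + 0.2042·9.3485] = 1.6929
Node d (S = 78): V_d = e^(−0.12)·[0.7958·9.3485 + 0.2042·51.2959] = 15.8874
Node 0 (S = 120): V_0 = e^(−0.12)·[0.7958·1.6929 + 0.2042·15.8874] = 4.0718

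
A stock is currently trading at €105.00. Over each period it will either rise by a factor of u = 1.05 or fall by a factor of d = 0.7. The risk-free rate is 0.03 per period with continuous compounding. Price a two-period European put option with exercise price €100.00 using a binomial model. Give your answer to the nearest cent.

Risk-neutral probability p = (e^0.03 − 0.7)/(1.05 − 0.7) = 0.3305/0.3500 = 0.9442
Terminal stock prices: S_uu = 115.8, S_ud = 77.17, S_dd = 51.45
Terminal payoffs (K − S): max(-15.76, 0) = 0, max(22.83, 0) = 22.83, max(48.55, 0) = 48.55
Node u (S = 110.2): V_u = e^(−0.03)·[0.9442·0.0000 + 0.0558·22.8250] = 1.2370
Node d (S = 73.5): V_d = e^(−0.03)·[0.9442·22.8250 + 0.0558·48.5500] = 23.5446
Node 0 (S = 105): V_0 = e^(−0.03)·[0.9442·1.2370 + 0.0558·23.5446] = 2.4093

€2.41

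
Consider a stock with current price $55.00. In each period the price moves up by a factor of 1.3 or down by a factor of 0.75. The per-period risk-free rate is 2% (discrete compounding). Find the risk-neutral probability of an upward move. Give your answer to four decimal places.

p = 0.4909

Risk-neutral probability p = (1 + 0.02 − 0.75)/(1.3 − 0.75) = 0.2700/0.5500 = 0.4909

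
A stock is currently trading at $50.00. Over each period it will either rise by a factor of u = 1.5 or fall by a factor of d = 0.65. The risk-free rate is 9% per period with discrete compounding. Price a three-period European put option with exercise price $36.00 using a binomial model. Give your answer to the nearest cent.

$3.13

Risk-neutral probability p = (1 + 0.09 − 0.65)/(1.5 − 0.65) = 0.4400/0.8500 = 0.5176
Terminal stock prices: S_uuu = 168.8, S_uud = 73.12, S_udd = 31.69, S_ddd = 13.73
Terminal payoffs (K − S): max(-132.8, 0) = 0, max(-37.12, 0) = 0, max(4.312, 0) = 4.312, max(22.27, 0) = 22.27
Node uu (S = 112.5): V_uu = 1/1.09·[0.5176·0.0000 + 0.4824·0.0000] = 0.0000
Node ud (S = 48.75): V_ud = 1/1.09·[0.5176·0.0000 + 0.4824·4.3125] = 1.9084
Node dd (S = 21.13): V_dd = 1/1.09·[0.5176·4.3125 + 0.4824·22.2687] = 11.9025
Node u (S = 75): V_u = 1/1.09·[0.5176·0.0000 + 0.4824·1.9084] = 0.8445
Node d (S = 32.5): V_d = 1/1.09·[0.5176·1.9084 + 0.4824·11.9025] = 6.1735
Node 0 (S = 50): V_0 = 1/1.09·[0.5176·0.8445 + 0.4824·6.1735] = 3.1330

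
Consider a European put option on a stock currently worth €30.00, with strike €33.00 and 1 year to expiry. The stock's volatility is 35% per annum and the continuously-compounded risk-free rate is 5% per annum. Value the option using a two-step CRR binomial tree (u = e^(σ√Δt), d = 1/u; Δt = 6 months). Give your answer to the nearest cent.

€5.08

CRR parameters: u = e^(σ√Δt) = e^(0.35·√0.5) = 1.2808, d = 1/u = 0.7808
Per-period rate: rΔt = 0.05·0.5 = 0.025, so R = e^0.025 = 1.0253
Risk-neutral probability p = (e^0.025 − 0.7808)/(1.2808 − 0.7808) = 0.2446/0.5000 = 0.4891
Terminal stock prices: S_uu = 49.21, S_ud = 30, S_dd = 18.29
Terminal payoffs (K − S): max(-16.21, 0) = 0, max(3, 0) = 3, max(14.71, 0) = 14.71
Node u (S = 38.42): V_u = e^(−0.025)·[0.4891·0.0000 + 0.5109·3.0000] = 1.4950
Node d (S = 23.42): V_d = e^(−0.025)·[0.4891·3.0000 + 0.5109·14.7124] = 8.7624
Node 0 (S = 30): V_0 = e^(−0.025)·[0.4891·1.4950 + 0.5109·8.7624] = 5.0795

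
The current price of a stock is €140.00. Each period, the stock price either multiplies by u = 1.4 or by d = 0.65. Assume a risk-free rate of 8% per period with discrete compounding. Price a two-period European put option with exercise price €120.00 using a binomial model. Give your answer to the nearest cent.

€9.50

Risk-neutral probability p = (1 + 0.08 − 0.65)/(1.4 − 0.65) = 0.4300/0.7500 = 0.5733
Terminal stock prices: S_uu = 274.4, S_ud = 127.4, S_dd = 59.15
Terminal payoffs (K − S): max(-154.4, 0) = 0, max(-7.4, 0) = 0, max(60.85, 0) = 60.85
Node u (S = 196): V_u = 1/1.08·[0.5733·0.0000 + 0.4267·0.0000] = 0.0000
Node d (S = 91): V_d = 1/1.08·[0.5733·0.0000 + 0.4267·60.8500] = 24.0395
Node 0 (S = 140): V_0 = 1/1.08·[0.5733·0.0000 + 0.4267·24.0395] = 9.4971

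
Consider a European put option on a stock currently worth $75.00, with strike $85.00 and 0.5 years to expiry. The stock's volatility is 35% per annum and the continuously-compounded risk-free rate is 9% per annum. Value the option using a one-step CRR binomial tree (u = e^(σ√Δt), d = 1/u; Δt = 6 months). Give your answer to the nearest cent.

CRR parameters: u = e^(σ√Δt) = e^(0.35·√0.5) = 1.2808, d = 1/u = 0.7808
Per-period rate: rΔt = 0.09·0.5 = 0.045, so R = e^0.045 = 1.0460
Risk-neutral probability p = (e^0.045 − 0.7808)/(1.2808 − 0.7808) = 0.2653/0.5000 = 0.5305
Terminal stock prices: S_u = 96.06, S_d = 58.56
Terminal payoffs (K − S): max(-11.06, 0) = 0, max(26.44, 0) = 26.44
Node 0 (S = 75): V_0 = e^(−0.045)·[0.5305·0.0000 + 0.4695·26.4430] = 11.8690

$11.87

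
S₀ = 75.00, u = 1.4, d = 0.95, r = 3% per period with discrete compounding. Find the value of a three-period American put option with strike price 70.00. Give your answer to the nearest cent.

2.90

Risk-neutral probability p = (1 + 0.03 − 0.95)/(1.4 − 0.95) = 0.0800/0.4500 = 0.1778
Terminal stock prices: S_uuu = 205.8, S_uud = 139.6, S_udd = 94.76, S_ddd = 64.3
Terminal payoffs (K − S): max(-135.8, 0) = 0, max(-69.65, 0) = 0, max(-24.76, 0) = 0, max(5.697, 0) = 5.697
Node uu (S = 147): continuation = 1/1.03·[0.1778·0.0000 + 0.8222·0.0000] = 0.0000; exercise value = 0.0000 ≤ continuation, so V_uu = 0.0000
Node ud (S = 99.75): continuation = 1/1.03·[0.1778·0.0000 + 0.8222·0.0000] = 0.0000; exercise value = 0.0000 ≤ continuation, so V_ud = 0.0000
Node dd (S = 67.69): continuation = 1/1.03·[0.1778·0.0000 + 0.8222·5.6969] = 4.5477; exercise value = 2.3125 ≤ continuation, so V_dd = 4.5477
Node u (S = 105): continuation = 1/1.03·[0.1778·0.0000 + 0.8222·0.0000] = 0.0000; exercise value = 0.0000 ≤ continuation, so V_u = 0.0000
Node d (S = 71.25): continuation = 1/1.03·[0.1778·0.0000 + 0.8222·4.5477] = 3.6303; exercise value = 0.0000 ≤ continuation, so V_d = 3.6303
Node 0 (S = 75): continuation = 1/1.03·[0.1778·0.0000 + 0.8222·3.6303] = 2.8980; exercise value = 0.0000 ≤ continuation, so V_0 = 2.8980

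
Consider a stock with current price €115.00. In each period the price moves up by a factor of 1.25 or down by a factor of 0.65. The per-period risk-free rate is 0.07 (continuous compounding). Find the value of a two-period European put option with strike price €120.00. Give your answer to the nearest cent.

€15.05

Risk-neutral probability p = (e^0.07 − 0.65)/(1.25 − 0.65) = 0.4225/0.6000 = 0.7042
Terminal stock prices: S_uu = 179.7, S_ud = 93.44, S_dd = 48.59
Terminal payoffs (K − S): max(-59.69, 0) = 0, max(26.56, 0) = 26.56, max(71.41, 0) = 71.41
Node u (S = 143.8): V_u = e^(−0.07)·[0.7042·0.0000 + 0.2958·26.5625] = 7.3265
Node d (S = 74.75): V_d = e^(−0.07)·[0.7042·26.5625 + 0.2958·71.4125] = 37.1373
Node 0 (S = 115): V_0 = e^(−0.07)·[0.7042·7.3265 + 0.2958·37.1373] = 15.0536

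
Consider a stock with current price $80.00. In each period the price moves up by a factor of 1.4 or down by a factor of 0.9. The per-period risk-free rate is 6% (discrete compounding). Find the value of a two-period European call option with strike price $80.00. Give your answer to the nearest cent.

Risk-neutral probability p = (1 + 0.06 − 0.9)/(1.4 − 0.9) = 0.1600/0.5000 = 0.3200
Terminal stock prices: S_uu = 156.8, S_ud = 100.8, S_dd = 64.8
Terminal payoffs (S − K): max(76.8, 0) = 76.8, max(20.8, 0) = 20.8, max(-15.2, 0) = 0
Node u (S = 112): V_u = 1/1.06·[0.3200·76.8000 + 0.6800·20.8000] = 36.5283
Node d (S = 72): V_d = 1/1.06·[0.3200·20.8000 + 0.6800·0.0000] = 6.2792
Node 0 (S = 80): V_0 = 1/1.06·[0.3200·36.5283 + 0.6800·6.2792] = 15.0556

$15.06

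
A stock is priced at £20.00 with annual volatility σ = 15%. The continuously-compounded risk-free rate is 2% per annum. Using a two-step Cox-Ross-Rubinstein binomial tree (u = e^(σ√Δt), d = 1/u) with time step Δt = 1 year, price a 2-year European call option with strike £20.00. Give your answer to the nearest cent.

£1.89

CRR parameters: u = e^(σ√Δt) = e^(0.15·√1) = 1.1618, d = 1/u = 0.8607
Per-period rate: rΔt = 0.02·1 = 0.02, so R = e^0.02 = 1.0202
Risk-neutral probability p = (e^0.02 − 0.8607)/(1.1618 − 0.8607) = 0.1595/0.3011 = 0.5297
Terminal stock prices: S_uu = 27, S_ud = 20, S_dd = 14.82
Terminal payoffs (S − K): max(6.997, 0) = 6.997, max(0, 0) = 0, max(-5.184, 0) = 0
Node u (S = 23.24): V_u = e^(−0.02)·[0.5297·6.9972 + 0.4703·0.0000] = 3.6327
Node d (S = 17.21): V_d = e^(−0.02)·[0.5297·0.0000 + 0.4703·0.0000] = 0.0000
Node 0 (S = 20): V_0 = e^(−0.02)·[0.5297·3.6327 + 0.4703·0.0000] = 1.8860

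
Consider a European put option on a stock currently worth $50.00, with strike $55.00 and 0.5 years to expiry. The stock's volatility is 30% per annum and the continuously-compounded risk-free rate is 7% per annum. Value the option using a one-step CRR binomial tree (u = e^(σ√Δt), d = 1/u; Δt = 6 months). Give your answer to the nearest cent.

$6.60

CRR parameters: u = e^(σ√Δt) = e^(0.3·√0.5) = 1.2363, d = 1/u = 0.8089
Per-period rate: rΔt = 0.07·0.5 = 0.035, so R = e^0.035 = 1.0356
Risk-neutral probability p = (e^0.035 − 0.8089)/(1.2363 − 0.8089) = 0.2268/0.4275 = 0.5305
Terminal stock prices: S_u = 61.82, S_d = 40.44
Terminal payoffs (K − S): max(-6.816, 0) = 0, max(14.56, 0) = 14.56
Node 0 (S = 50): V_0 = e^(−0.035)·[0.5305·0.0000 + 0.4695·14.5571] = 6.5996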